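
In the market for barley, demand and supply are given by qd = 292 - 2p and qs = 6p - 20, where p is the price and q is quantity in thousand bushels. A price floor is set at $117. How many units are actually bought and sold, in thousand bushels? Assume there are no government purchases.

Without the control the market clears where 292 - 2p = 6p - 20, i.e. p* = 39 and q* = 214.
The floor of 117 is above the equilibrium price 39, so it binds.
At p = 117: qd = 292 - 2·117 = 58 and qs = 6·117 - 20 = 682.
The quantity actually transacted is the short side, demand: 58.

58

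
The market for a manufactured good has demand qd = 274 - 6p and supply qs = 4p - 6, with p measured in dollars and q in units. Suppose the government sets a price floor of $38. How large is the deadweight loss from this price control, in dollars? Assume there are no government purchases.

750

Equilibrium: 274 - 6p = 4p - 6, so 280 = 10p and p* = 28, q* = 106.
The floor of 38 is above the equilibrium price 28, so it binds.
At p = 38: qd = 274 - 6·38 = 46 and qs = 4·38 - 6 = 146.
Quantity traded falls to 46. At q = 46 the demand price is (274 - 46)/6 = 38 and the supply price is (6 + 46)/4 = 13.
Deadweight loss = ½ · (38 - 13) · (106 - 46) = ½ · 25 · 60 = 750.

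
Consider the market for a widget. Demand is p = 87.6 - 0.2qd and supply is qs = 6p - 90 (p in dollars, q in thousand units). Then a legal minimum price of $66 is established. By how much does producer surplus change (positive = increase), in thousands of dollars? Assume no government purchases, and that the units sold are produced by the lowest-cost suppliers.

1269

Rearranging demand gives qd = 438 - 5p. Without the control the market clears where 438 - 5p = 6p - 90, i.e. p* = 48 and q* = 198.
The floor of 66 is above the equilibrium price 48, so it binds.
At p = 66: qd = 438 - 5·66 = 108 and qs = 6·66 - 90 = 306.
Producer surplus without the control is ½ · (48 - 15) · 198 = 3267.
With the floor, 108 units are sold at 66. The supply price at q = 108 is 33, so PS = ½ · [(66 - 15) + (66 - 33)] · 108 = 4536.
Change in producer surplus = 4536 - 3267 = 1269.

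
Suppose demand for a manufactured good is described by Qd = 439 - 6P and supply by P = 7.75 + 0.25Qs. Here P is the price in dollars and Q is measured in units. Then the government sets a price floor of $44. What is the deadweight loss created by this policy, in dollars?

Rearranging supply gives Qs = 4P - 31. Equilibrium: 439 - 6P = 4P - 31, so 470 = 10P and P* = 47, Q* = 157.
Since 44 is below P* = 47, the floor does not bind and the free-market outcome prevails.
Since the control does not bind, no trades are prevented and deadweight loss is zero.

0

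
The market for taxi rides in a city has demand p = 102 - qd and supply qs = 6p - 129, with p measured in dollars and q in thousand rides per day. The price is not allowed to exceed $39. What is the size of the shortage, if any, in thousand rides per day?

0

Rearranging demand gives qd = 102 - p. Equilibrium: 102 - p = 6p - 129, so 231 = 7p and p* = 33, q* = 69.
Since 39 is above p* = 33, the ceiling does not bind and the free-market outcome prevails.
Since the control does not bind, there is no shortage.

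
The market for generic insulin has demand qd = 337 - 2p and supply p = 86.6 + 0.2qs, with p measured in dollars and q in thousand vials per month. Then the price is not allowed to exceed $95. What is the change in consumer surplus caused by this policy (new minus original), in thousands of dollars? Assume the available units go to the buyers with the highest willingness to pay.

Rearranging supply gives qs = 5p - 433. Setting quantity demanded equal to quantity supplied, 337 - 2p = 5p - 433, gives p* = 110 and q* = 117.
The ceiling of 95 is below the equilibrium price 110, so it binds.
At p = 95: qd = 337 - 2·95 = 147 and qs = 5·95 - 433 = 42.
Consumer surplus without the control is ½ · (168.5 - 110) · 117 = 3422.25.
With the ceiling, 42 units are sold at 95 (assume they go to the highest-value buyers). The demand price at q = 42 is 147.5, so CS = ½ · [(168.5 - 95) + (147.5 - 95)] · 42 = 2646.
Change in consumer surplus = 2646 - 3422.25 = -776.25.

-776.25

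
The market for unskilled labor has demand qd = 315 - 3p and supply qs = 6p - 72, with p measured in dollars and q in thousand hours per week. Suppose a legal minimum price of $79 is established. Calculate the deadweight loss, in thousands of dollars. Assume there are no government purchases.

2916

In a free market, 315 - 3p = 6p - 72 gives the equilibrium p* = 43, q* = 186.
Because the floor (79) lies above the market-clearing price, it is binding.
At p = 79: qd = 315 - 3·79 = 78 and qs = 6·79 - 72 = 402.
Quantity traded falls to 78. At q = 78 the demand price is (315 - 78)/3 = 79 and the supply price is (72 + 78)/6 = 25.
Deadweight loss = ½ · (79 - 25) · (186 - 78) = ½ · 54 · 108 = 2916.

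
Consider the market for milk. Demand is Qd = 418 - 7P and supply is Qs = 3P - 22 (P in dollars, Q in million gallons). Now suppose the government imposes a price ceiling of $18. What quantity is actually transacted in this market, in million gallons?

Setting quantity demanded equal to quantity supplied, 418 - 7P = 3P - 22, gives P* = 44 and Q* = 110.
Because the ceiling (18) lies below the market-clearing price, it is binding.
At P = 18: Qd = 418 - 7·18 = 292 and Qs = 3·18 - 22 = 32.
The quantity actually transacted is the short side, supply: 32.

32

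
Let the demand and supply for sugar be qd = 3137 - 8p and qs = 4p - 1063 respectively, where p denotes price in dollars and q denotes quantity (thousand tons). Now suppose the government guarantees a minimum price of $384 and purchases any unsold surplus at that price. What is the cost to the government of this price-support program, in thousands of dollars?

Equilibrium: 3137 - 8p = 4p - 1063, so 4200 = 12p and p* = 350, q* = 337.
Because the floor (384) lies above the market-clearing price, it is binding.
At p = 384: qd = 3137 - 8·384 = 65 and qs = 4·384 - 1063 = 473.
Surplus = qs - qd = 408.
Government expenditure = surplus × support price = 408 × 384 = 156672.

156672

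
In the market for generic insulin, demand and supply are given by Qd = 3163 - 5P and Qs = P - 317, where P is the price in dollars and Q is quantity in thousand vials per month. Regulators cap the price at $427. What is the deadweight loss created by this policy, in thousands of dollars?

Equilibrium: 3163 - 5P = P - 317, so 3480 = 6P and P* = 580, Q* = 263.
The ceiling of 427 is below the equilibrium price 580, so it binds.
At P = 427: Qd = 3163 - 5·427 = 1028 and Qs = 427 - 317 = 110.
Quantity traded falls to 110. At Q = 110 the demand price is (3163 - 110)/5 = 610.6 and the supply price is 317 + 110 = 427.
Deadweight loss = ½ · (610.6 - 427) · (263 - 110) = ½ · 183.6 · 153 = 14045.4.

14045.4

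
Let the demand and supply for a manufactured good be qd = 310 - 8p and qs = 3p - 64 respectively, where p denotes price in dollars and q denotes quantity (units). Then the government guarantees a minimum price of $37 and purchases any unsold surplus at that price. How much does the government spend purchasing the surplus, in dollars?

Setting quantity demanded equal to quantity supplied, 310 - 8p = 3p - 64, gives p* = 34 and q* = 38.
Because the floor (37) lies above the market-clearing price, it is binding.
At p = 37: qd = 310 - 8·37 = 14 and qs = 3·37 - 64 = 47.
Surplus = qs - qd = 33.
Government expenditure = surplus × support price = 33 × 37 = 1221.

1221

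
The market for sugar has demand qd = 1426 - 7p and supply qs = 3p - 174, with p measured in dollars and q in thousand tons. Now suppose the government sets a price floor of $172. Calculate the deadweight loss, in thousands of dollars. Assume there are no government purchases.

Setting quantity demanded equal to quantity supplied, 1426 - 7p = 3p - 174, gives p* = 160 and q* = 306.
The floor of 172 is above the equilibrium price 160, so it binds.
At p = 172: qd = 1426 - 7·172 = 222 and qs = 3·172 - 174 = 342.
Quantity traded falls to 222. At q = 222 the demand price is (1426 - 222)/7 = 172 and the supply price is (174 + 222)/3 = 132.
Deadweight loss = ½ · (172 - 132) · (306 - 222) = ½ · 40 · 84 = 1680.

1680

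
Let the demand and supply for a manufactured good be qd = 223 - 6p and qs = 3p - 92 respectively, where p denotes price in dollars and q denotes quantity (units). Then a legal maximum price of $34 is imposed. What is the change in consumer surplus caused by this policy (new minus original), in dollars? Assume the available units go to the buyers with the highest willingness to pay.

Equilibrium: 223 - 6p = 3p - 92, so 315 = 9p and p* = 35, q* = 13.
Since 34 < 35, the ceiling is binding.
At p = 34: qd = 223 - 6·34 = 19 and qs = 3·34 - 92 = 10.
Consumer surplus without the control is ½ · (223/6 - 35) · 13 = 169/12.
With the ceiling, 10 units are sold at 34 (assume they go to the highest-value buyers). The demand price at q = 10 is 35.5, so CS = ½ · [(223/6 - 34) + (35.5 - 34)] · 10 = 70/3.
Change in consumer surplus = 70/3 - 169/12 = 9.25.

9.25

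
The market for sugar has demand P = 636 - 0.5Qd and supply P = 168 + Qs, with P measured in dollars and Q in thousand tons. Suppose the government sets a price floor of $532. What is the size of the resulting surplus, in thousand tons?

156

Rearranging demand gives Qd = 1272 - 2P; rearranging supply gives Qs = P - 168. Without the control the market clears where 1272 - 2P = P - 168, i.e. P* = 480 and Q* = 312.
Since 532 > 480, the floor is binding.
At P = 532: Qd = 1272 - 2·532 = 208 and Qs = 532 - 168 = 364.
Surplus = Qs - Qd = 364 - 208 = 156.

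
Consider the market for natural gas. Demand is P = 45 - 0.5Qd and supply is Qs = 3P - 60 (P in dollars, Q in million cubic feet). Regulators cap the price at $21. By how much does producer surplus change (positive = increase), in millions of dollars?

-148.5

Rearranging demand gives Qd = 90 - 2P. Without the control the market clears where 90 - 2P = 3P - 60, i.e. P* = 30 and Q* = 30.
Since 21 < 30, the ceiling is binding.
At P = 21: Qd = 90 - 2·21 = 48 and Qs = 3·21 - 60 = 3.
Producer surplus without the control is ½ · (30 - 20) · 30 = 150.
With the ceiling, producers sell 3 units at 21, so PS = ½ · (21 - 20) · 3 = 1.5.
Change in producer surplus = 1.5 - 150 = -148.5.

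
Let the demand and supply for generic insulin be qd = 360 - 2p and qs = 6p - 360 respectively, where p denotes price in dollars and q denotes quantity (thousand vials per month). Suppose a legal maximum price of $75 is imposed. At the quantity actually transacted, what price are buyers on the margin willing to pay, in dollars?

135

Equilibrium: 360 - 2p = 6p - 360, so 720 = 8p and p* = 90, q* = 180.
Since 75 < 90, the ceiling is binding.
At p = 75: qd = 360 - 2·75 = 210 and qs = 6·75 - 360 = 90.
Only 90 units reach the market. On the demand curve, the marginal buyer's willingness to pay at q = 90 is (360 - 90)/2 = 135.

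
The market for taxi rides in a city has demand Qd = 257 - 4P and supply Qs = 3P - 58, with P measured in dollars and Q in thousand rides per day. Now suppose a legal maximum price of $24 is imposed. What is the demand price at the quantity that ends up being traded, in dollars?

In a free market, 257 - 4P = 3P - 58 gives the equilibrium P* = 45, Q* = 77.
Since 24 < 45, the ceiling is binding.
At P = 24: Qd = 257 - 4·24 = 161 and Qs = 3·24 - 58 = 14.
Only 14 units reach the market. On the demand curve, the marginal buyer's willingness to pay at Q = 14 is (257 - 14)/4 = 60.75.

60.75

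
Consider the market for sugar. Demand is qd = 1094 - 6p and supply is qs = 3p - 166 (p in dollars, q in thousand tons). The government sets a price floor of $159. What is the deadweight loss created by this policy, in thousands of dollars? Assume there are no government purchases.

In a free market, 1094 - 6p = 3p - 166 gives the equilibrium p* = 140, q* = 254.
Because the floor (159) lies above the market-clearing price, it is binding.
At p = 159: qd = 1094 - 6·159 = 140 and qs = 3·159 - 166 = 311.
Quantity traded falls to 140. At q = 140 the demand price is (1094 - 140)/6 = 159 and the supply price is (166 + 140)/3 = 102.
Deadweight loss = ½ · (159 - 102) · (254 - 140) = ½ · 57 · 114 = 3249.

3249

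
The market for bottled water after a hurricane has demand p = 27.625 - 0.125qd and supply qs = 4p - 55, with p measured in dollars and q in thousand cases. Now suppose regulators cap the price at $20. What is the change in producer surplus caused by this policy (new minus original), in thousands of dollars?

Rearranging demand gives qd = 221 - 8p. In a free market, 221 - 8p = 4p - 55 gives the equilibrium p* = 23, q* = 37.
Because the ceiling (20) lies below the market-clearing price, it is binding.
At p = 20: qd = 221 - 8·20 = 61 and qs = 4·20 - 55 = 25.
Producer surplus without the control is ½ · (23 - 13.75) · 37 = 171.125.
With the ceiling, producers sell 25 units at 20, so PS = ½ · (20 - 13.75) · 25 = 78.125.
Change in producer surplus = 78.125 - 171.125 = -93.

-93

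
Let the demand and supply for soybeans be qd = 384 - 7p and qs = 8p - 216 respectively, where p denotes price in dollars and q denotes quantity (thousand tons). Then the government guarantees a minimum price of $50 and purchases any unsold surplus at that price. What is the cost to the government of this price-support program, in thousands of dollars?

7500

Equilibrium: 384 - 7p = 8p - 216, so 600 = 15p and p* = 40, q* = 104.
The floor of 50 is above the equilibrium price 40, so it binds.
At p = 50: qd = 384 - 7·50 = 34 and qs = 8·50 - 216 = 184.
Surplus = qs - qd = 150.
Government expenditure = surplus × support price = 150 × 50 = 7500.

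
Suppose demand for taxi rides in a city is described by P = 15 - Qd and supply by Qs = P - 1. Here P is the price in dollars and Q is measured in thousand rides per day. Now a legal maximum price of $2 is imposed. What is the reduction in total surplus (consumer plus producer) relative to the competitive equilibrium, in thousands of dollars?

Rearranging demand gives Qd = 15 - P. Equilibrium: 15 - P = P - 1, so 16 = 2P and P* = 8, Q* = 7.
Because the ceiling (2) lies below the market-clearing price, it is binding.
At P = 2: Qd = 15 - 2 = 13 and Qs = 2 - 1 = 1.
Quantity traded falls to 1. At Q = 1 the demand price is 15 - 1 = 14 and the supply price is 1 + 1 = 2.
Deadweight loss = ½ · (14 - 2) · (7 - 1) = ½ · 12 · 6 = 36.

36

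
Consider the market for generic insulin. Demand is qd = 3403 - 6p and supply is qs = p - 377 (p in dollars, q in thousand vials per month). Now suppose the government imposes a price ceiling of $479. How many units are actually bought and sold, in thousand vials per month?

Without the control the market clears where 3403 - 6p = p - 377, i.e. p* = 540 and q* = 163.
The ceiling of 479 is below the equilibrium price 540, so it binds.
At p = 479: qd = 3403 - 6·479 = 529 and qs = 479 - 377 = 102.
The quantity actually transacted is the short side, supply: 102.

102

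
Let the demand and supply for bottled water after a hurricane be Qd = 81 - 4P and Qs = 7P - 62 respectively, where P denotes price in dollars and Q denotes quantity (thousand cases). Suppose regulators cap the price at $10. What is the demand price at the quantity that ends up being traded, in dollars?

Without the control the market clears where 81 - 4P = 7P - 62, i.e. P* = 13 and Q* = 29.
Since 10 < 13, the ceiling is binding.
At P = 10: Qd = 81 - 4·10 = 41 and Qs = 7·10 - 62 = 8.
Only 8 units reach the market. On the demand curve, the marginal buyer's willingness to pay at Q = 8 is (81 - 8)/4 = 18.25.

18.25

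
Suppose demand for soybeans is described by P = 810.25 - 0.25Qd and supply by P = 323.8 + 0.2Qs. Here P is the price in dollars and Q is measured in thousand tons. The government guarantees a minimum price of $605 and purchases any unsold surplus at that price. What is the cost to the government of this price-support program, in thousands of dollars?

353925

Rearranging demand gives Qd = 3241 - 4P; rearranging supply gives Qs = 5P - 1619. Setting quantity demanded equal to quantity supplied, 3241 - 4P = 5P - 1619, gives P* = 540 and Q* = 1081.
Since 605 > 540, the floor is binding.
At P = 605: Qd = 3241 - 4·605 = 821 and Qs = 5·605 - 1619 = 1406.
Surplus = Qs - Qd = 585.
Government expenditure = surplus × support price = 585 × 605 = 353925.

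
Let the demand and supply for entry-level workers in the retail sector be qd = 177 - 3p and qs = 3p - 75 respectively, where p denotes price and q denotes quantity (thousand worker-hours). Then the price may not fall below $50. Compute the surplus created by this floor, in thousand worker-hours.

48

Equilibrium: 177 - 3p = 3p - 75, so 252 = 6p and p* = 42, q* = 51.
Since 50 > 42, the floor is binding.
At p = 50: qd = 177 - 3·50 = 27 and qs = 3·50 - 75 = 75.
Surplus = qs - qd = 75 - 27 = 48.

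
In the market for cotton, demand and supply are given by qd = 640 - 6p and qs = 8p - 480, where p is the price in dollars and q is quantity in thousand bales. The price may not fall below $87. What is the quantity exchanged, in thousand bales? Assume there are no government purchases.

118

Without the control the market clears where 640 - 6p = 8p - 480, i.e. p* = 80 and q* = 160.
Since 87 > 80, the floor is binding.
At p = 87: qd = 640 - 6·87 = 118 and qs = 8·87 - 480 = 216.
The quantity actually transacted is the short side, demand: 118.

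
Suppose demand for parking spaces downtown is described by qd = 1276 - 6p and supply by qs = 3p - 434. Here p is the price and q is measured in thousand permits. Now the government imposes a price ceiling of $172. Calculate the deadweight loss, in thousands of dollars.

Equilibrium: 1276 - 6p = 3p - 434, so 1710 = 9p and p* = 190, q* = 136.
Because the ceiling (172) lies below the market-clearing price, it is binding.
At p = 172: qd = 1276 - 6·172 = 244 and qs = 3·172 - 434 = 82.
Quantity traded falls to 82. At q = 82 the demand price is (1276 - 82)/6 = 199 and the supply price is (434 + 82)/3 = 172.
Deadweight loss = ½ · (199 - 172) · (136 - 82) = ½ · 27 · 54 = 729.

729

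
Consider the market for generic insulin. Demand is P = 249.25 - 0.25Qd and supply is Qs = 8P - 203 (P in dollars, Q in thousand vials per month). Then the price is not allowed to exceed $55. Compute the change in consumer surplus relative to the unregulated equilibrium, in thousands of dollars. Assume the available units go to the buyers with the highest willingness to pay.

Rearranging demand gives Qd = 997 - 4P. Setting quantity demanded equal to quantity supplied, 997 - 4P = 8P - 203, gives P* = 100 and Q* = 597.
The ceiling of 55 is below the equilibrium price 100, so it binds.
At P = 55: Qd = 997 - 4·55 = 777 and Qs = 8·55 - 203 = 237.
Consumer surplus without the control is ½ · (249.25 - 100) · 597 = 44551.125.
With the ceiling, 237 units are sold at 55 (assume they go to the highest-value buyers). The demand price at Q = 237 is 190, so CS = ½ · [(249.25 - 55) + (190 - 55)] · 237 = 39016.125.
Change in consumer surplus = 39016.125 - 44551.125 = -5535.

-5535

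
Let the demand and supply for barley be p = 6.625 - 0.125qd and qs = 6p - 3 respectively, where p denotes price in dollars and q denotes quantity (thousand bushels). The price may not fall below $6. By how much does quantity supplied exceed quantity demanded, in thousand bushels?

28

Rearranging demand gives qd = 53 - 8p. In a free market, 53 - 8p = 6p - 3 gives the equilibrium p* = 4, q* = 21.
Because the floor (6) lies above the market-clearing price, it is binding.
At p = 6: qd = 53 - 8·6 = 5 and qs = 6·6 - 3 = 33.
Surplus = qs - qd = 33 - 5 = 28.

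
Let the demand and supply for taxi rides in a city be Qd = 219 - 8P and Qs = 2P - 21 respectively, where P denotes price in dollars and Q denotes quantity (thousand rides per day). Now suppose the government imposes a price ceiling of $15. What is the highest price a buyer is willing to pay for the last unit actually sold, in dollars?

26.25

Setting quantity demanded equal to quantity supplied, 219 - 8P = 2P - 21, gives P* = 24 and Q* = 27.
The ceiling of 15 is below the equilibrium price 24, so it binds.
At P = 15: Qd = 219 - 8·15 = 99 and Qs = 2·15 - 21 = 9.
Only 9 units reach the market. On the demand curve, the marginal buyer's willingness to pay at Q = 9 is (219 - 9)/8 = 26.25.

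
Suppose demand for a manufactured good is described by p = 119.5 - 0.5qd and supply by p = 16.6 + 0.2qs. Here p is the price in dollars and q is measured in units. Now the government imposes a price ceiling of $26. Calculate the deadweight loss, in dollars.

3500

Rearranging demand gives qd = 239 - 2p; rearranging supply gives qs = 5p - 83. Without the control the market clears where 239 - 2p = 5p - 83, i.e. p* = 46 and q* = 147.
Since 26 < 46, the ceiling is binding.
At p = 26: qd = 239 - 2·26 = 187 and qs = 5·26 - 83 = 47.
Quantity traded falls to 47. At q = 47 the demand price is (239 - 47)/2 = 96 and the supply price is (83 + 47)/5 = 26.
Deadweight loss = ½ · (96 - 26) · (147 - 47) = ½ · 70 · 100 = 3500.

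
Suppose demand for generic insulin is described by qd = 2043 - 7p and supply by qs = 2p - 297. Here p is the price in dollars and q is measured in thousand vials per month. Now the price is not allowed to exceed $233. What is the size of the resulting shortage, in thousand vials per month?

243

In a free market, 2043 - 7p = 2p - 297 gives the equilibrium p* = 260, q* = 223.
The ceiling of 233 is below the equilibrium price 260, so it binds.
At p = 233: qd = 2043 - 7·233 = 412 and qs = 2·233 - 297 = 169.
Shortage = qd - qs = 412 - 169 = 243.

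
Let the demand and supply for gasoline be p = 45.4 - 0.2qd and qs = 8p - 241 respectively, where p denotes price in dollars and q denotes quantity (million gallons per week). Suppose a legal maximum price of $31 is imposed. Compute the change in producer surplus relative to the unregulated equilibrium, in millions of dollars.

-135

Rearranging demand gives qd = 227 - 5p. In a free market, 227 - 5p = 8p - 241 gives the equilibrium p* = 36, q* = 47.
Since 31 < 36, the ceiling is binding.
At p = 31: qd = 227 - 5·31 = 72 and qs = 8·31 - 241 = 7.
Producer surplus without the control is ½ · (36 - 30.125) · 47 = 138.0625.
With the ceiling, producers sell 7 units at 31, so PS = ½ · (31 - 30.125) · 7 = 3.0625.
Change in producer surplus = 3.0625 - 138.0625 = -135.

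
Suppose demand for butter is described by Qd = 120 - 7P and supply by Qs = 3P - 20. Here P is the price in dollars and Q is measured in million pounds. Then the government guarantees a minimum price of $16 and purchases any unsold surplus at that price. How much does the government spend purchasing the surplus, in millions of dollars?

Without the control the market clears where 120 - 7P = 3P - 20, i.e. P* = 14 and Q* = 22.
Since 16 > 14, the floor is binding.
At P = 16: Qd = 120 - 7·16 = 8 and Qs = 3·16 - 20 = 28.
Surplus = Qs - Qd = 20.
Government expenditure = surplus × support price = 20 × 16 = 320.

320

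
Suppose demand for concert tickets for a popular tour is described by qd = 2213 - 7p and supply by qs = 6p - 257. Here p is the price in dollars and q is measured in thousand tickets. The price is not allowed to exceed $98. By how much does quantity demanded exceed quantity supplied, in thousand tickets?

1196

Without the control the market clears where 2213 - 7p = 6p - 257, i.e. p* = 190 and q* = 883.
Since 98 < 190, the ceiling is binding.
At p = 98: qd = 2213 - 7·98 = 1527 and qs = 6·98 - 257 = 331.
Shortage = qd - qs = 1527 - 331 = 1196.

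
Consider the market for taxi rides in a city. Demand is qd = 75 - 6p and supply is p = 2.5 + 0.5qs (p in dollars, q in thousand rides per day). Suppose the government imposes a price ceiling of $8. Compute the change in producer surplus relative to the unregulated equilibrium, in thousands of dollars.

Rearranging supply gives qs = 2p - 5. In a free market, 75 - 6p = 2p - 5 gives the equilibrium p* = 10, q* = 15.
Since 8 < 10, the ceiling is binding.
At p = 8: qd = 75 - 6·8 = 27 and qs = 2·8 - 5 = 11.
Producer surplus without the control is ½ · (10 - 2.5) · 15 = 56.25.
With the ceiling, producers sell 11 units at 8, so PS = ½ · (8 - 2.5) · 11 = 30.25.
Change in producer surplus = 30.25 - 56.25 = -26.

-26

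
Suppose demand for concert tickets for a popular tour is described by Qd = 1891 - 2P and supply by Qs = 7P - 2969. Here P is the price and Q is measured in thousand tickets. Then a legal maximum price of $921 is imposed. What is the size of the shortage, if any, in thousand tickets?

Setting quantity demanded equal to quantity supplied, 1891 - 2P = 7P - 2969, gives P* = 540 and Q* = 811.
The ceiling of 921 is above the equilibrium price 540, so it is not binding; the market clears at P* = 540, Q* = 811.
Since the control does not bind, there is no shortage.

0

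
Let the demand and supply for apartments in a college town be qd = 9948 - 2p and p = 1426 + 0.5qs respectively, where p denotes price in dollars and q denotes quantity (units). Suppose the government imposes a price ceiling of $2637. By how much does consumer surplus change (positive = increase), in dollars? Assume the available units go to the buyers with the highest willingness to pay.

Rearranging supply gives qs = 2p - 2852. In a free market, 9948 - 2p = 2p - 2852 gives the equilibrium p* = 3200, q* = 3548.
Because the ceiling (2637) lies below the market-clearing price, it is binding.
At p = 2637: qd = 9948 - 2·2637 = 4674 and qs = 2·2637 - 2852 = 2422.
Consumer surplus without the control is ½ · (4974 - 3200) · 3548 = 3147076.
With the ceiling, 2422 units are sold at 2637 (assume they go to the highest-value buyers). The demand price at q = 2422 is 3763, so CS = ½ · [(4974 - 2637) + (3763 - 2637)] · 2422 = 4193693.
Change in consumer surplus = 4193693 - 3147076 = 1046617.

1046617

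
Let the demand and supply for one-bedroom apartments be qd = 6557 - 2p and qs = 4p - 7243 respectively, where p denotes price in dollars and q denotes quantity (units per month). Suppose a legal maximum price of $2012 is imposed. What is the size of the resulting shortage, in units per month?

1728

Equilibrium: 6557 - 2p = 4p - 7243, so 13800 = 6p and p* = 2300, q* = 1957.
Because the ceiling (2012) lies below the market-clearing price, it is binding.
At p = 2012: qd = 6557 - 2·2012 = 2533 and qs = 4·2012 - 7243 = 805.
Shortage = qd - qs = 2533 - 805 = 1728.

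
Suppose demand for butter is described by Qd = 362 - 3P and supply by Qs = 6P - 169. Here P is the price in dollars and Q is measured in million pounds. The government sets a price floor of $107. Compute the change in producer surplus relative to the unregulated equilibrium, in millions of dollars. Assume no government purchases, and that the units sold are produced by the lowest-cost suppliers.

Equilibrium: 362 - 3P = 6P - 169, so 531 = 9P and P* = 59, Q* = 185.
Because the floor (107) lies above the market-clearing price, it is binding.
At P = 107: Qd = 362 - 3·107 = 41 and Qs = 6·107 - 169 = 473.
Producer surplus without the control is ½ · (59 - 169/6) · 185 = 34225/12.
With the floor, 41 units are sold at 107. The supply price at Q = 41 is 35, so PS = ½ · [(107 - 169/6) + (107 - 35)] · 41 = 37105/12.
Change in producer surplus = 37105/12 - 34225/12 = 240.

240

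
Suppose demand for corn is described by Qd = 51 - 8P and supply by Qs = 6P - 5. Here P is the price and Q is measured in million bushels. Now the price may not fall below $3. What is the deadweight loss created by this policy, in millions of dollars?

0

Setting quantity demanded equal to quantity supplied, 51 - 8P = 6P - 5, gives P* = 4 and Q* = 19.
The floor of 3 is below the equilibrium price 4, so it is not binding; the market clears at P* = 4, Q* = 19.
Since the control does not bind, no trades are prevented and deadweight loss is zero.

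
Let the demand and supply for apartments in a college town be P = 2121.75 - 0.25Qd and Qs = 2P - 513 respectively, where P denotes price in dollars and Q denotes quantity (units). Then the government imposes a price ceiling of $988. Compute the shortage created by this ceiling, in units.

3072

Rearranging demand gives Qd = 8487 - 4P. Without the control the market clears where 8487 - 4P = 2P - 513, i.e. P* = 1500 and Q* = 2487.
Because the ceiling (988) lies below the market-clearing price, it is binding.
At P = 988: Qd = 8487 - 4·988 = 4535 and Qs = 2·988 - 513 = 1463.
Shortage = Qd - Qs = 4535 - 1463 = 3072.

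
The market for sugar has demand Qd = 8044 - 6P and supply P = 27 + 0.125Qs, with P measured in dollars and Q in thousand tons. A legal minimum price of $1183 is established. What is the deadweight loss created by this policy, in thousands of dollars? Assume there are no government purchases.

1846157.25

Rearranging supply gives Qs = 8P - 216. Setting quantity demanded equal to quantity supplied, 8044 - 6P = 8P - 216, gives P* = 590 and Q* = 4504.
The floor of 1183 is above the equilibrium price 590, so it binds.
At P = 1183: Qd = 8044 - 6·1183 = 946 and Qs = 8·1183 - 216 = 9248.
Quantity traded falls to 946. At Q = 946 the demand price is (8044 - 946)/6 = 1183 and the supply price is (216 + 946)/8 = 145.25.
Deadweight loss = ½ · (1183 - 145.25) · (4504 - 946) = ½ · 1037.75 · 3558 = 1846157.25.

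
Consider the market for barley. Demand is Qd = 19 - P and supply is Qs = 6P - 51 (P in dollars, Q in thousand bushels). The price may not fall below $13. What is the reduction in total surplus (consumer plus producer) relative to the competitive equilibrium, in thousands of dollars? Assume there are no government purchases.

Without the control the market clears where 19 - P = 6P - 51, i.e. P* = 10 and Q* = 9.
The floor of 13 is above the equilibrium price 10, so it binds.
At P = 13: Qd = 19 - 13 = 6 and Qs = 6·13 - 51 = 27.
Quantity traded falls to 6. At Q = 6 the demand price is 19 - 6 = 13 and the supply price is (51 + 6)/6 = 9.5.
Deadweight loss = ½ · (13 - 9.5) · (9 - 6) = ½ · 3.5 · 3 = 5.25.

5.25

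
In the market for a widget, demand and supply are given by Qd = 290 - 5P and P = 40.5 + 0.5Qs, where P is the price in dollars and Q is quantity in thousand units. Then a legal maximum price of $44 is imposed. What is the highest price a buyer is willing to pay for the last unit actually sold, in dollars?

56.6

Rearranging supply gives Qs = 2P - 81. Equilibrium: 290 - 5P = 2P - 81, so 371 = 7P and P* = 53, Q* = 25.
Because the ceiling (44) lies below the market-clearing price, it is binding.
At P = 44: Qd = 290 - 5·44 = 70 and Qs = 2·44 - 81 = 7.
Only 7 units reach the market. On the demand curve, the marginal buyer's willingness to pay at Q = 7 is (290 - 7)/5 = 56.6.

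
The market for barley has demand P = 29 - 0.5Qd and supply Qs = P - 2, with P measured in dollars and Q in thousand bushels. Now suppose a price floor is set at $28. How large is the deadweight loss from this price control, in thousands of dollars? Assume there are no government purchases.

Rearranging demand gives Qd = 58 - 2P. In a free market, 58 - 2P = P - 2 gives the equilibrium P* = 20, Q* = 18.
The floor of 28 is above the equilibrium price 20, so it binds.
At P = 28: Qd = 58 - 2·28 = 2 and Qs = 28 - 2 = 26.
Quantity traded falls to 2. At Q = 2 the demand price is (58 - 2)/2 = 28 and the supply price is 2 + 2 = 4.
Deadweight loss = ½ · (28 - 4) · (18 - 2) = ½ · 24 · 16 = 192.

192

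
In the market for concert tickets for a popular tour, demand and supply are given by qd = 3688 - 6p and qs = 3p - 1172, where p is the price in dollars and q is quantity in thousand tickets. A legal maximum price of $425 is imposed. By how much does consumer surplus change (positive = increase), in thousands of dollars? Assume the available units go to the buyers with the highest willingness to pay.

Without the control the market clears where 3688 - 6p = 3p - 1172, i.e. p* = 540 and q* = 448.
Since 425 < 540, the ceiling is binding.
At p = 425: qd = 3688 - 6·425 = 1138 and qs = 3·425 - 1172 = 103.
Consumer surplus without the control is ½ · (1844/3 - 540) · 448 = 50176/3.
With the ceiling, 103 units are sold at 425 (assume they go to the highest-value buyers). The demand price at q = 103 is 597.5, so CS = ½ · [(1844/3 - 425) + (597.5 - 425)] · 103 = 223819/12.
Change in consumer surplus = 223819/12 - 50176/3 = 1926.25.

1926.25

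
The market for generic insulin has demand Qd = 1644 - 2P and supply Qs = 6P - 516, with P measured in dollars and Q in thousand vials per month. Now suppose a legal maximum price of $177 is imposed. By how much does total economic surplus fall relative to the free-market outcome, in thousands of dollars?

103788

In a free market, 1644 - 2P = 6P - 516 gives the equilibrium P* = 270, Q* = 1104.
Since 177 < 270, the ceiling is binding.
At P = 177: Qd = 1644 - 2·177 = 1290 and Qs = 6·177 - 516 = 546.
Quantity traded falls to 546. At Q = 546 the demand price is (1644 - 546)/2 = 549 and the supply price is (516 + 546)/6 = 177.
Deadweight loss = ½ · (549 - 177) · (1104 - 546) = ½ · 372 · 558 = 103788.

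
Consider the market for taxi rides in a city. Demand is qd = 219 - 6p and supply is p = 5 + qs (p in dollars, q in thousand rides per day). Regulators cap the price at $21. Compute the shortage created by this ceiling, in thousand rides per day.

Rearranging supply gives qs = p - 5. Equilibrium: 219 - 6p = p - 5, so 224 = 7p and p* = 32, q* = 27.
The ceiling of 21 is below the equilibrium price 32, so it binds.
At p = 21: qd = 219 - 6·21 = 93 and qs = 21 - 5 = 16.
Shortage = qd - qs = 93 - 16 = 77.

77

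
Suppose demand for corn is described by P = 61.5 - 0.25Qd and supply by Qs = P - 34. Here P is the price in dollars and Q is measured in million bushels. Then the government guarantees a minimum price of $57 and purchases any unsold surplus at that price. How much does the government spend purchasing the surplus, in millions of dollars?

Rearranging demand gives Qd = 246 - 4P. Without the control the market clears where 246 - 4P = P - 34, i.e. P* = 56 and Q* = 22.
The floor of 57 is above the equilibrium price 56, so it binds.
At P = 57: Qd = 246 - 4·57 = 18 and Qs = 57 - 34 = 23.
Surplus = Qs - Qd = 5.
Government expenditure = surplus × support price = 5 × 57 = 285.

285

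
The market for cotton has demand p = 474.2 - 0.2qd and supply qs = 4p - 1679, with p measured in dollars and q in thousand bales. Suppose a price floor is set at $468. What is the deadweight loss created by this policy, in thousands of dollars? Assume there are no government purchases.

1822.5

Rearranging demand gives qd = 2371 - 5p. Equilibrium: 2371 - 5p = 4p - 1679, so 4050 = 9p and p* = 450, q* = 121.
Because the floor (468) lies above the market-clearing price, it is binding.
At p = 468: qd = 2371 - 5·468 = 31 and qs = 4·468 - 1679 = 193.
Quantity traded falls to 31. At q = 31 the demand price is (2371 - 31)/5 = 468 and the supply price is (1679 + 31)/4 = 427.5.
Deadweight loss = ½ · (468 - 427.5) · (121 - 31) = ½ · 40.5 · 90 = 1822.5.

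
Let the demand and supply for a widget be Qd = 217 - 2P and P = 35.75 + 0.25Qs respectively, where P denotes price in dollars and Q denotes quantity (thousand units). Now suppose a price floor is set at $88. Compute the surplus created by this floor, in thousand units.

168

Rearranging supply gives Qs = 4P - 143. Without the control the market clears where 217 - 2P = 4P - 143, i.e. P* = 60 and Q* = 97.
Because the floor (88) lies above the market-clearing price, it is binding.
At P = 88: Qd = 217 - 2·88 = 41 and Qs = 4·88 - 143 = 209.
Surplus = Qs - Qd = 209 - 41 = 168.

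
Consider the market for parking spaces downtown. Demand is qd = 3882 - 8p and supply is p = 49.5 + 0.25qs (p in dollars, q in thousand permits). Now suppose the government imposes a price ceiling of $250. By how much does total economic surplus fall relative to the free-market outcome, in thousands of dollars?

Rearranging supply gives qs = 4p - 198. In a free market, 3882 - 8p = 4p - 198 gives the equilibrium p* = 340, q* = 1162.
Since 250 < 340, the ceiling is binding.
At p = 250: qd = 3882 - 8·250 = 1882 and qs = 4·250 - 198 = 802.
Quantity traded falls to 802. At q = 802 the demand price is (3882 - 802)/8 = 385 and the supply price is (198 + 802)/4 = 250.
Deadweight loss = ½ · (385 - 250) · (1162 - 802) = ½ · 135 · 360 = 24300.

24300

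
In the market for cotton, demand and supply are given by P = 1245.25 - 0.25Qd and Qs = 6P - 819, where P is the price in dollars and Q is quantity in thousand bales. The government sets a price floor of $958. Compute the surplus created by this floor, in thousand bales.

3780

Rearranging demand gives Qd = 4981 - 4P. Equilibrium: 4981 - 4P = 6P - 819, so 5800 = 10P and P* = 580, Q* = 2661.
Because the floor (958) lies above the market-clearing price, it is binding.
At P = 958: Qd = 4981 - 4·958 = 1149 and Qs = 6·958 - 819 = 4929.
Surplus = Qs - Qd = 4929 - 1149 = 3780.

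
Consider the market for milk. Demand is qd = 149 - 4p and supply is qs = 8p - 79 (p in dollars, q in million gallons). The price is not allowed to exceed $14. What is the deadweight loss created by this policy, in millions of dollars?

300

In a free market, 149 - 4p = 8p - 79 gives the equilibrium p* = 19, q* = 73.
The ceiling of 14 is below the equilibrium price 19, so it binds.
At p = 14: qd = 149 - 4·14 = 93 and qs = 8·14 - 79 = 33.
Quantity traded falls to 33. At q = 33 the demand price is (149 - 33)/4 = 29 and the supply price is (79 + 33)/8 = 14.
Deadweight loss = ½ · (29 - 14) · (73 - 33) = ½ · 15 · 40 = 300.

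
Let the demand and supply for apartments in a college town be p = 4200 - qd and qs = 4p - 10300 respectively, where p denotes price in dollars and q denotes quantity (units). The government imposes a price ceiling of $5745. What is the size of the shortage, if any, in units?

Rearranging demand gives qd = 4200 - p. In a free market, 4200 - p = 4p - 10300 gives the equilibrium p* = 2900, q* = 1300.
The ceiling of 5745 is above the equilibrium price 2900, so it is not binding; the market clears at p* = 2900, q* = 1300.
Since the control does not bind, there is no shortage.

0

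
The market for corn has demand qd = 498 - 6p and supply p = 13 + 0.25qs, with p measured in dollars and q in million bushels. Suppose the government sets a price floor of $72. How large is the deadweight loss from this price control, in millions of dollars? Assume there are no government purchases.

Rearranging supply gives qs = 4p - 52. Equilibrium: 498 - 6p = 4p - 52, so 550 = 10p and p* = 55, q* = 168.
Because the floor (72) lies above the market-clearing price, it is binding.
At p = 72: qd = 498 - 6·72 = 66 and qs = 4·72 - 52 = 236.
Quantity traded falls to 66. At q = 66 the demand price is (498 - 66)/6 = 72 and the supply price is (52 + 66)/4 = 29.5.
Deadweight loss = ½ · (72 - 29.5) · (168 - 66) = ½ · 42.5 · 102 = 2167.5.

2167.5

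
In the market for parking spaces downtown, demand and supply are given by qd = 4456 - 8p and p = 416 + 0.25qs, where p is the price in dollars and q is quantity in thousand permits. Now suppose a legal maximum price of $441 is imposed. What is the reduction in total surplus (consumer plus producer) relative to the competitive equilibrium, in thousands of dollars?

Rearranging supply gives qs = 4p - 1664. Without the control the market clears where 4456 - 8p = 4p - 1664, i.e. p* = 510 and q* = 376.
Because the ceiling (441) lies below the market-clearing price, it is binding.
At p = 441: qd = 4456 - 8·441 = 928 and qs = 4·441 - 1664 = 100.
Quantity traded falls to 100. At q = 100 the demand price is (4456 - 100)/8 = 544.5 and the supply price is (1664 + 100)/4 = 441.
Deadweight loss = ½ · (544.5 - 441) · (376 - 100) = ½ · 103.5 · 276 = 14283.

14283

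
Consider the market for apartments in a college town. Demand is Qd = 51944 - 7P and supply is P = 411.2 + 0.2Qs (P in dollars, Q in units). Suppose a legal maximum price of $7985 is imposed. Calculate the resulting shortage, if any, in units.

Rearranging supply gives Qs = 5P - 2056. Without the control the market clears where 51944 - 7P = 5P - 2056, i.e. P* = 4500 and Q* = 20444.
Since 7985 is above P* = 4500, the ceiling does not bind and the free-market outcome prevails.
Since the control does not bind, there is no shortage.

0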